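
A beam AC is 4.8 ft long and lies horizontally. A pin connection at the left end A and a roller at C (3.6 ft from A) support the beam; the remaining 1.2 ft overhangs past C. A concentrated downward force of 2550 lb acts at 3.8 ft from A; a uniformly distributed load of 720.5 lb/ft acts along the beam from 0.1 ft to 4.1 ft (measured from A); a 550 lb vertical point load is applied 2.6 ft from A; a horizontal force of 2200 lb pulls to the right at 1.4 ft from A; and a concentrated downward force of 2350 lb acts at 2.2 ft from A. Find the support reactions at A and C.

A_x = -2200 lb, A_y = 2126 lb, C_y = 6206 lb

Resultant of the distributed load: 720.5 × 4 = 2882 lb at 2.1 ft from A.
Taking moments about A: C_y·3.6 − 2550·3.8 − (720.5·4)·2.1 − 550·2.6 − 2350·2.2 = 0 → C_y = 22342.2/3.6 = 6206.17 ≈ 6206 lb.
ΣF_y = 0: A_y + 6206.17 − 2550 − 720.5·4 − 550 − 2350 = 0 → A_y = 2126 lb.
ΣF_x = 0: A_x + 2200 = 0 → A_x = -2200 lb.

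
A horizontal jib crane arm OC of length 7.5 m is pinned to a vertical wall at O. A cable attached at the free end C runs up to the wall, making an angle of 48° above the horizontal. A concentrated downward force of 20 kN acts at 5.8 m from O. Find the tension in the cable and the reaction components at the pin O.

ΣM about O: T·sin48°·7.5 − 20·5.8 = 0 → T = 116/(7.5·0.743145) = 20.8124 ≈ 20.81 kN.
ΣF_x = 0: O_x − T·cos48° = 0 → O_x = 20.8124 × 0.669131 = 13.93 kN.
ΣF_y = 0: O_y + T·sin48° − 20 = 0 → O_y = 20 − 20.8124 × 0.743145 = 4.533 kN.

T = 20.81 kN, O_x = 13.93 kN, O_y = 4.533 kN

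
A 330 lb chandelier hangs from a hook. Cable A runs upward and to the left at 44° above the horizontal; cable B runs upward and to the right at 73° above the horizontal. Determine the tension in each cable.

ΣF_x = 0: −T_A·cos44° + T_B·cos73° = 0 → T_B = 2.46036·T_A.
ΣF_y = 0: T_A·sin44° + T_B·sin73° = 330.
Substitute: T_A·(0.694658 + 2.46036·0.956305) = 330 → T_A = 108.285 ≈ 108.3 lb.
Then T_B = 2.46036 × 108.285 = 266.4 lb.

T_A = 108.3 lb, T_B = 266.4 lb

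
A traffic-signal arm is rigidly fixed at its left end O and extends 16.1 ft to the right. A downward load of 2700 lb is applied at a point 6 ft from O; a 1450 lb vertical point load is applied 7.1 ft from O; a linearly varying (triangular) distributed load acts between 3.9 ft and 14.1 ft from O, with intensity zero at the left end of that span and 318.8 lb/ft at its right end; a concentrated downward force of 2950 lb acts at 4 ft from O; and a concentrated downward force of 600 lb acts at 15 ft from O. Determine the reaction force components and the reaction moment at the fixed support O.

O_x = 0, O_y = 9326 lb, M_O = 64690 lb·ft

Resultant of the triangular load: ½ × 318.8 × 10.2 = 1625.88 lb, acting at 10.7 ft from O (one-third of the span from the peak).
ΣF_x = 0: O_x = 0.
ΣF_y = 0: O_y − 2700 − 1450 − ½·318.8·10.2 − 2950 − 600 = 0 → O_y = 9326 lb.
ΣM about O: M_O − 2700·6 − 1450·7.1 − (½·318.8·10.2)·10.7 − 2950·4 − 600·15 = 0 → M_O = 64690 lb·ft.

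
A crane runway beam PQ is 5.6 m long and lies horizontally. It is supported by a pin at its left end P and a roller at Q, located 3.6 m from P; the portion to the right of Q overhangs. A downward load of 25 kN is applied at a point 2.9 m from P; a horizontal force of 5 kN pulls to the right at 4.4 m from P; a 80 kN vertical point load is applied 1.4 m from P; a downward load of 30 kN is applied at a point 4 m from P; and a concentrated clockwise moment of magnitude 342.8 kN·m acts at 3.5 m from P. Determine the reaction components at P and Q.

ΣM about P: Q_y·3.6 − 25·2.9 − 80·1.4 − 30·4 − 342.8 = 0 → Q_y = 647.3/3.6 = 179.806 ≈ 179.8 kN.
ΣF_y = 0: P_y + 179.806 − 25 − 80 − 30 = 0 → P_y = -44.81 kN.
ΣF_x = 0: P_x + 5 = 0 → P_x = -5.000 kN.

P_x = -5.000 kN, P_y = -44.81 kN, Q_y = 179.8 kN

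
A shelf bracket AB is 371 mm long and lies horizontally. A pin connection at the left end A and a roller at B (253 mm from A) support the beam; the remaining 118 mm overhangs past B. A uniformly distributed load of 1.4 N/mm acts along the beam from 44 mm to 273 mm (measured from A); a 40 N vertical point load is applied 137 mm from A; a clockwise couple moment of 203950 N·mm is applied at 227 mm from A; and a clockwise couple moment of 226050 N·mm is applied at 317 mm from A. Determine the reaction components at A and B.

A_x = 0, A_y = -1562 N, B_y = 1922 N

Resultant of the distributed load: 1.4 × 229 = 320.6 N at 158.5 mm from A.
ΣM about A: B_y·253 − (1.4·229)·158.5 − 40·137 − 203950 − 226050 = 0 → B_y = 486295.1/253 = 1922.12 ≈ 1922 N.
ΣF_y = 0: A_y + 1922.12 − 1.4·229 − 40 = 0 → A_y = -1562 N.
ΣF_x = 0: no horizontal applied forces, so A_x = 0.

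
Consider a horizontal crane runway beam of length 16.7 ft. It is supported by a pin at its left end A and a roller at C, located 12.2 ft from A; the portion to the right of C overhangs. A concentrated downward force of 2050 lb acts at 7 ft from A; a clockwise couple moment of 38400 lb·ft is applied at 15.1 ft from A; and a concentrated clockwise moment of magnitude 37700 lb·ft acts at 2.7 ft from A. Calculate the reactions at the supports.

A_x = 0, A_y = -5364 lb, C_y = 7414 lb

ΣM about A: C_y·12.2 − 2050·7 − 38400 − 37700 = 0 → C_y = 90450/12.2 = 7413.93 ≈ 7414 lb.
ΣF_y = 0: A_y + 7413.93 − 2050 = 0 → A_y = -5364 lb.
ΣF_x = 0: no horizontal applied forces, so A_x = 0.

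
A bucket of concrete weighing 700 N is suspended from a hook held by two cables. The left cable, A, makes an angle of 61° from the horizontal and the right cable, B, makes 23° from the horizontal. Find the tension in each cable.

T_A = 647.9 N, T_B = 341.2 N

ΣF_x = 0: −T_A·cos61° + T_B·cos23° = 0 → T_B = 0.526678·T_A.
ΣF_y = 0: T_A·sin61° + T_B·sin23° = 700.
Substitute: T_A·(0.87462 + 0.526678·0.390731) = 700 → T_A = 647.903 ≈ 647.9 N.
Then T_B = 0.526678 × 647.903 = 341.2 N.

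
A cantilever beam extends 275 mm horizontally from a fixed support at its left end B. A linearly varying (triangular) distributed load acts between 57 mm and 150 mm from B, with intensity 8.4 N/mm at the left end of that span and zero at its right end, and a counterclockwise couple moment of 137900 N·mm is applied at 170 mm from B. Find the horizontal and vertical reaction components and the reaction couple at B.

B_x = 0, B_y = 390.6 N, M_B = -103500 N·mm

Resultant of the triangular load: ½ × 8.4 × 93 = 390.6 N, acting at 88 mm from B (one-third of the span from the peak).
ΣF_x = 0: B_x = 0.
ΣF_y = 0: B_y − ½·8.4·93 = 0 → B_y = 390.6 N.
ΣM about B: M_B − (½·8.4·93)·88 + 137900 = 0 → M_B = -103500 N·mm.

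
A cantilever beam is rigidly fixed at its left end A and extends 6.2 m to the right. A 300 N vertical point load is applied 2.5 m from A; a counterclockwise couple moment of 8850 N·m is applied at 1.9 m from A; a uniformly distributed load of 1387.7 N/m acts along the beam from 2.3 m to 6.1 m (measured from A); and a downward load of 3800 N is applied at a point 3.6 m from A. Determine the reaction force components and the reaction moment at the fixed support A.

Resultant of the distributed load: 1387.7 × 3.8 = 5273.26 N at 4.2 m from A.
ΣF_x = 0: A_x = 0.
ΣF_y = 0: A_y − 300 − 1387.7·3.8 − 3800 = 0 → A_y = 9373 N.
ΣM about A: M_A − 300·2.5 + 8850 − (1387.7·3.8)·4.2 − 3800·3.6 = 0 → M_A = 27730 N·m.

A_x = 0, A_y = 9373 N, M_A = 27730 N·m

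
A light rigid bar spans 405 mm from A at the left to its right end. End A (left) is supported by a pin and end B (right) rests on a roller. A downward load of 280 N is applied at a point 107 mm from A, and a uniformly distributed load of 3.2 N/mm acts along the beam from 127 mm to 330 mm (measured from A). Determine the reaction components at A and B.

Resultant of the distributed load: 3.2 × 203 = 649.6 N at 228.5 mm from A.
ΣM about A: B_y·405 − 280·107 − (3.2·203)·228.5 = 0 → B_y = 178393.6/405 = 440.478 ≈ 440.5 N.
ΣF_y = 0: A_y + 440.478 − 280 − 3.2·203 = 0 → A_y = 489.1 N.
ΣF_x = 0: no horizontal applied forces, so A_x = 0.

A_x = 0, A_y = 489.1 N, B_y = 440.5 N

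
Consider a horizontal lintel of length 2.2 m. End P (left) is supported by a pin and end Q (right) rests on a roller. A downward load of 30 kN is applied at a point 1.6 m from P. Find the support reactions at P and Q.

P_x = 0, P_y = 8.182 kN, Q_y = 21.82 kN

Taking moments about P: Q_y·2.2 − 30·1.6 = 0 → Q_y = 48/2.2 = 21.8182 ≈ 21.82 kN.
ΣF_y = 0: P_y + 21.8182 − 30 = 0 → P_y = 8.182 kN.
ΣF_x = 0: no horizontal applied forces, so P_x = 0.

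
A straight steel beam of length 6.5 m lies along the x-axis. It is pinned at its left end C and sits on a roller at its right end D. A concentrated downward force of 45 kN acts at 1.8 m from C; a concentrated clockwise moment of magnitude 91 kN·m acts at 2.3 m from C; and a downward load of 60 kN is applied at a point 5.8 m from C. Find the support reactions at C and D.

C_x = 0, C_y = 25.00 kN, D_y = 80.00 kN

ΣM about C: D_y·6.5 − 45·1.8 − 91 − 60·5.8 = 0 → D_y = 520/6.5 = 80.00 kN.
ΣF_y = 0: C_y + 80 − 45 − 60 = 0 → C_y = 25.00 kN.
ΣF_x = 0: no horizontal applied forces, so C_x = 0.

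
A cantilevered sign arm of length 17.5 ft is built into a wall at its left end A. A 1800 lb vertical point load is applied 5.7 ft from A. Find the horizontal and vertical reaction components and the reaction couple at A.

A_x = 0, A_y = 1800 lb, M_A = 10260 lb·ft

ΣF_x = 0: A_x = 0.
ΣF_y = 0: A_y − 1800 = 0 → A_y = 1800 lb.
ΣM about A: M_A − 1800·5.7 = 0 → M_A = 10260 lb·ft.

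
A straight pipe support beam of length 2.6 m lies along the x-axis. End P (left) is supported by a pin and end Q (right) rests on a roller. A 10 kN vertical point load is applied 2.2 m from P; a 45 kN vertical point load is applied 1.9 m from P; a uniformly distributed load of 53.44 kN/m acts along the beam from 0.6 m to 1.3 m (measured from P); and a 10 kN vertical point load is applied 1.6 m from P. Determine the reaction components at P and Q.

Resultant of the distributed load: 53.44 × 0.7 = 37.408 kN at 0.95 m from P.
ΣM about P: Q_y·2.6 − 10·2.2 − 45·1.9 − (53.44·0.7)·0.95 − 10·1.6 = 0 → Q_y = 159.0376/2.6 = 61.1683 ≈ 61.17 kN.
ΣF_y = 0: P_y + 61.1683 − 10 − 45 − 53.44·0.7 − 10 = 0 → P_y = 41.24 kN.
ΣF_x = 0: no horizontal applied forces, so P_x = 0.

P_x = 0, P_y = 41.24 kN, Q_y = 61.17 kN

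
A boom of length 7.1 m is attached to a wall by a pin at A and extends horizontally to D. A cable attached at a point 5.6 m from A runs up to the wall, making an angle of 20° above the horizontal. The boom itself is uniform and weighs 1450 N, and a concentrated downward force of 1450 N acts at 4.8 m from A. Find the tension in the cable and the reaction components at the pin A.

T = 6321 N, A_x = 5940 N, A_y = 737.9 N

ΣM about A: T·sin20°·5.6 − 1450·3.55 − 1450·4.8 = 0 → T = 12107.5/(5.6·0.34202) = 6321.42 ≈ 6321 N.
ΣF_x = 0: A_x − T·cos20° = 0 → A_x = 6321.42 × 0.939693 = 5940 N.
ΣF_y = 0: A_y + T·sin20° − 1450 − 1450 = 0 → A_y = 2900 − 6321.42 × 0.34202 = 737.9 N.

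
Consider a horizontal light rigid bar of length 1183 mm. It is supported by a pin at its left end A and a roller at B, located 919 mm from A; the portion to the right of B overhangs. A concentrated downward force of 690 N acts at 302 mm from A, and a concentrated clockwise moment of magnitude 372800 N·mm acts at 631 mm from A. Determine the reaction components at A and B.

A_x = 0, A_y = 57.60 N, B_y = 632.4 N

Moments about A: B_y·919 − 690·302 − 372800 = 0 → B_y = 581180/919 = 632.405 ≈ 632.4 N.
ΣF_y = 0: A_y + 632.405 − 690 = 0 → A_y = 57.60 N.
ΣF_x = 0: no horizontal applied forces, so A_x = 0.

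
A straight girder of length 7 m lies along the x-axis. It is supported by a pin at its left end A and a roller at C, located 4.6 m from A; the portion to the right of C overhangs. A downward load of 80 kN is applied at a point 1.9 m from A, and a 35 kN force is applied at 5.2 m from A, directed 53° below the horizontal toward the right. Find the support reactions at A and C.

ΣM about A: C_y·4.6 − 80·1.9 − 35·sin53°·5.2 = 0 → C_y = 297.352/4.6 = 64.6417 ≈ 64.64 kN.
ΣF_y = 0: A_y + 64.6417 − 80 − 35·sin53° = 0 → A_y = 43.31 kN.
ΣF_x = 0: A_x + 35·cos53° = 0 → A_x = -21.06 kN.

A_x = -21.06 kN, A_y = 43.31 kN, C_y = 64.64 kN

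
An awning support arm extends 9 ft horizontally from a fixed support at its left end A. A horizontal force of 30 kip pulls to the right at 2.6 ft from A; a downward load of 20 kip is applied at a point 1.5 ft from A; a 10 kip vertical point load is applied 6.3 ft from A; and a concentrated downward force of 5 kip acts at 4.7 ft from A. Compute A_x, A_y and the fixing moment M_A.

A_x = -30.00 kip, A_y = 35.00 kip, M_A = 116.5 kip·ft

ΣF_x = 0: A_x + 30 = 0 → A_x = -30.00 kip.
ΣF_y = 0: A_y − 20 − 10 − 5 = 0 → A_y = 35.00 kip.
ΣM about A: M_A − 20·1.5 − 10·6.3 − 5·4.7 = 0 → M_A = 116.5 kip·ft.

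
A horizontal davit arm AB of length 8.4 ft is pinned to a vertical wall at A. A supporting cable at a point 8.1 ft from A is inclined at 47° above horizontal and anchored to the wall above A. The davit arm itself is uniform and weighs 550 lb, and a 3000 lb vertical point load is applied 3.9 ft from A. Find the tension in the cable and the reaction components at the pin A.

ΣM about A: T·sin47°·8.1 − 550·4.2 − 3000·3.9 = 0 → T = 14010/(8.1·0.731354) = 2364.97 ≈ 2365 lb.
ΣF_x = 0: A_x − T·cos47° = 0 → A_x = 2364.97 × 0.681998 = 1613 lb.
ΣF_y = 0: A_y + T·sin47° − 550 − 3000 = 0 → A_y = 3550 − 2364.97 × 0.731354 = 1820 lb.

T = 2365 lb, A_x = 1613 lb, A_y = 1820 lb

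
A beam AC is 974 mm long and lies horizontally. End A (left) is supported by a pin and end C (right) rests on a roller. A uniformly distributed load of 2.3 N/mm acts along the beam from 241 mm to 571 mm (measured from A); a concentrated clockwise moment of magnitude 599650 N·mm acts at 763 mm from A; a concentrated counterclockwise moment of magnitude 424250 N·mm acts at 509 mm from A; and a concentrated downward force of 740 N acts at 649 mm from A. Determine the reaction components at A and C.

Resultant of the distributed load: 2.3 × 330 = 759 N at 406 mm from A.
Moments about A: C_y·974 − (2.3·330)·406 − 599650 + 424250 − 740·649 = 0 → C_y = 963814/974 = 989.542 ≈ 989.5 N.
ΣF_y = 0: A_y + 989.542 − 2.3·330 − 740 = 0 → A_y = 509.5 N.
ΣF_x = 0: no horizontal applied forces, so A_x = 0.

A_x = 0, A_y = 509.5 N, C_y = 989.5 N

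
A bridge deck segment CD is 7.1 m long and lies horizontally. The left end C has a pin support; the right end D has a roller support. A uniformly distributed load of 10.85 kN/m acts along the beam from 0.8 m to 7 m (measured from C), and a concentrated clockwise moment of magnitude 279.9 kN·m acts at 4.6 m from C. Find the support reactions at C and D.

C_x = 0, C_y = -9.104 kN, D_y = 76.37 kN

Resultant of the distributed load: 10.85 × 6.2 = 67.27 kN at 3.9 m from C.
ΣM about C: D_y·7.1 − (10.85·6.2)·3.9 − 279.9 = 0 → D_y = 542.253/7.1 = 76.3737 ≈ 76.37 kN.
ΣF_y = 0: C_y + 76.3737 − 10.85·6.2 = 0 → C_y = -9.104 kN.
ΣF_x = 0: no horizontal applied forces, so C_x = 0.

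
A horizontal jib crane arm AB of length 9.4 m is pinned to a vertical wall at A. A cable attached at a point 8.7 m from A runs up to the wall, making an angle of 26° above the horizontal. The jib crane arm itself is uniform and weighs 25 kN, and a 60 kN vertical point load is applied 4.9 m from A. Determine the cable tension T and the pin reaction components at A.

ΣM about A: T·sin26°·8.7 − 25·4.7 − 60·4.9 = 0 → T = 411.5/(8.7·0.438371) = 107.897 ≈ 107.9 kN.
ΣF_x = 0: A_x − T·cos26° = 0 → A_x = 107.897 × 0.898794 = 96.98 kN.
ΣF_y = 0: A_y + T·sin26° − 25 − 60 = 0 → A_y = 85 − 107.897 × 0.438371 = 37.70 kN.

T = 107.9 kN, A_x = 96.98 kN, A_y = 37.70 kN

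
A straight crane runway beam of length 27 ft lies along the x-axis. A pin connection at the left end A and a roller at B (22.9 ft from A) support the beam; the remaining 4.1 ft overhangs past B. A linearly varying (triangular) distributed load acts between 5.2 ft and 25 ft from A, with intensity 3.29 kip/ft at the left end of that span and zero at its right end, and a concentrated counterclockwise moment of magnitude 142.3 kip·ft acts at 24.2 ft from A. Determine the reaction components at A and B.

Resultant of the triangular load: ½ × 3.29 × 19.8 = 32.571 kip, acting at 11.8 ft from A (one-third of the span from the peak).
ΣM about A: B_y·22.9 − (½·3.29·19.8)·11.8 + 142.3 = 0 → B_y = 242.0378/22.9 = 10.5693 ≈ 10.57 kip.
ΣF_y = 0: A_y + 10.5693 − ½·3.29·19.8 = 0 → A_y = 22.00 kip.
ΣF_x = 0: no horizontal applied forces, so A_x = 0.

A_x = 0, A_y = 22.00 kip, B_y = 10.57 kip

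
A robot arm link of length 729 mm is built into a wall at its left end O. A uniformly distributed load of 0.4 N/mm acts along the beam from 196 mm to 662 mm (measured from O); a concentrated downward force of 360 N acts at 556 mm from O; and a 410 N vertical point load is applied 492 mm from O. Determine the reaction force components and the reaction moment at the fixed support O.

O_x = 0, O_y = 956.4 N, M_O = 481800 N·mm

Resultant of the distributed load: 0.4 × 466 = 186.4 N at 429 mm from O.
ΣF_x = 0: O_x = 0.
ΣF_y = 0: O_y − 0.4·466 − 360 − 410 = 0 → O_y = 956.4 N.
ΣM about O: M_O − (0.4·466)·429 − 360·556 − 410·492 = 0 → M_O = 481800 N·mm.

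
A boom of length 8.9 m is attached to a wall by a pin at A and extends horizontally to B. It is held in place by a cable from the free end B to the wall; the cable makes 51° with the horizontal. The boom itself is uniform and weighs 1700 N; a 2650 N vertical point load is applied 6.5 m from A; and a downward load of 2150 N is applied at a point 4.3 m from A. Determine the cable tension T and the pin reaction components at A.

T = 4921 N, A_x = 3097 N, A_y = 2676 N

ΣM about A: T·sin51°·8.9 − 1700·4.45 − 2650·6.5 − 2150·4.3 = 0 → T = 34035/(8.9·0.777146) = 4920.77 ≈ 4921 N.
ΣF_x = 0: A_x − T·cos51° = 0 → A_x = 4920.77 × 0.62932 = 3097 N.
ΣF_y = 0: A_y + T·sin51° − 1700 − 2650 − 2150 = 0 → A_y = 6500 − 4920.77 × 0.777146 = 2676 N.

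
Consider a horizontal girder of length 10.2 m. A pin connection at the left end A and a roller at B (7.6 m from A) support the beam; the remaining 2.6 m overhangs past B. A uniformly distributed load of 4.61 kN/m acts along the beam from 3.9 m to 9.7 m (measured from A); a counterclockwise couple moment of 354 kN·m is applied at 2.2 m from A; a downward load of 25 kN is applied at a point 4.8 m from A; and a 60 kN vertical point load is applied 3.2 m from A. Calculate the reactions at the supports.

Resultant of the distributed load: 4.61 × 5.8 = 26.738 kN at 6.8 m from A.
Moments about A: B_y·7.6 − (4.61·5.8)·6.8 + 354 − 25·4.8 − 60·3.2 = 0 → B_y = 139.8184/7.6 = 18.3972 ≈ 18.40 kN.
ΣF_y = 0: A_y + 18.3972 − 4.61·5.8 − 25 − 60 = 0 → A_y = 93.34 kN.
ΣF_x = 0: no horizontal applied forces, so A_x = 0.

A_x = 0, A_y = 93.34 kN, B_y = 18.40 kN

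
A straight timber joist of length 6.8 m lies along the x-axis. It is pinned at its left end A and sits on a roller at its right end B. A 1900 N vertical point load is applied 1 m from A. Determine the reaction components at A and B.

A_x = 0, A_y = 1621 N, B_y = 279.4 N

Moments about A: B_y·6.8 − 1900·1 = 0 → B_y = 1900/6.8 = 279.412 ≈ 279.4 N.
ΣF_y = 0: A_y + 279.412 − 1900 = 0 → A_y = 1621 N.
ΣF_x = 0: no horizontal applied forces, so A_x = 0.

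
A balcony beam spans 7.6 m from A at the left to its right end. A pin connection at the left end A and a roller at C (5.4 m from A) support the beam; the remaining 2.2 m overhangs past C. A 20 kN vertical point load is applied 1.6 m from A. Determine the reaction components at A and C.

A_x = 0, A_y = 14.07 kN, C_y = 5.926 kN

Taking moments about A: C_y·5.4 − 20·1.6 = 0 → C_y = 32/5.4 = 5.92593 ≈ 5.926 kN.
ΣF_y = 0: A_y + 5.92593 − 20 = 0 → A_y = 14.07 kN.
ΣF_x = 0: no horizontal applied forces, so A_x = 0.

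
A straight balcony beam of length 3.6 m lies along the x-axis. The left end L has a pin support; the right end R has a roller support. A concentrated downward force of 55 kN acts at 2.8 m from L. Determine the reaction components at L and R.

Moments about L: R_y·3.6 − 55·2.8 = 0 → R_y = 154/3.6 = 42.7778 ≈ 42.78 kN.
ΣF_y = 0: L_y + 42.7778 − 55 = 0 → L_y = 12.22 kN.
ΣF_x = 0: no horizontal applied forces, so L_x = 0.

L_x = 0, L_y = 12.22 kN, R_y = 42.78 kN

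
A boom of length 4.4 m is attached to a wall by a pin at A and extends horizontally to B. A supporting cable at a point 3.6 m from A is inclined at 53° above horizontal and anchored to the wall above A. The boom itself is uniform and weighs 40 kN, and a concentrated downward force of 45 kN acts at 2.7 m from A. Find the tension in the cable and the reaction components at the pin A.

ΣM about A: T·sin53°·3.6 − 40·2.2 − 45·2.7 = 0 → T = 209.5/(3.6·0.798636) = 72.8673 ≈ 72.87 kN.
ΣF_x = 0: A_x − T·cos53° = 0 → A_x = 72.8673 × 0.601815 = 43.85 kN.
ΣF_y = 0: A_y + T·sin53° − 40 − 45 = 0 → A_y = 85 − 72.8673 × 0.798636 = 26.81 kN.

T = 72.87 kN, A_x = 43.85 kN, A_y = 26.81 kN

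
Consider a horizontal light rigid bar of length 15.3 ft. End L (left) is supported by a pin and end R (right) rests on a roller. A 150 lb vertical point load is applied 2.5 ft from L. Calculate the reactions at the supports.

ΣM about L: R_y·15.3 − 150·2.5 = 0 → R_y = 375/15.3 = 24.5098 ≈ 24.51 lb.
ΣF_y = 0: L_y + 24.5098 − 150 = 0 → L_y = 125.5 lb.
ΣF_x = 0: no horizontal applied forces, so L_x = 0.

L_x = 0, L_y = 125.5 lb, R_y = 24.51 lb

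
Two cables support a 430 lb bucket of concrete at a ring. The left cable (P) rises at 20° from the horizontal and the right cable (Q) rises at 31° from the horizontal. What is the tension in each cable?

ΣF_x = 0: −T_P·cos20° + T_Q·cos31° = 0 → T_Q = 1.09628·T_P.
ΣF_y = 0: T_P·sin20° + T_Q·sin31° = 430.
Substitute: T_P·(0.34202 + 1.09628·0.515038) = 430 → T_P = 474.276 ≈ 474.3 lb.
Then T_Q = 1.09628 × 474.276 = 519.9 lb.

T_P = 474.3 lb, T_Q = 519.9 lb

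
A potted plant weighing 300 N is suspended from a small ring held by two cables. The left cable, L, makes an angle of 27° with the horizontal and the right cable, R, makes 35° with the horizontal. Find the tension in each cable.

T_L = 278.3 N, T_R = 302.7 N

ΣF_x = 0: −T_L·cos27° + T_R·cos35° = 0 → T_R = 1.08772·T_L.
ΣF_y = 0: T_L·sin27° + T_R·sin35° = 300.
Substitute: T_L·(0.45399 + 1.08772·0.573576) = 300 → T_L = 278.324 ≈ 278.3 N.
Then T_R = 1.08772 × 278.324 = 302.7 N.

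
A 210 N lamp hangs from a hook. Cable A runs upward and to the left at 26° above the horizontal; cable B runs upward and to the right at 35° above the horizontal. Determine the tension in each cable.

ΣF_x = 0: −T_A·cos26° + T_B·cos35° = 0 → T_B = 1.09722·T_A.
ΣF_y = 0: T_A·sin26° + T_B·sin35° = 210.
Substitute: T_A·(0.438371 + 1.09722·0.573576) = 210 → T_A = 196.683 ≈ 196.7 N.
Then T_B = 1.09722 × 196.683 = 215.8 N.

T_A = 196.7 N, T_B = 215.8 N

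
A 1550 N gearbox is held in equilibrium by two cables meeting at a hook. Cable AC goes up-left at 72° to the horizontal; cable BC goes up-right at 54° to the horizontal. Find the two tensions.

T_AC = 1126 N, T_BC = 592.0 N

ΣF_x = 0: −T_AC·cos72° + T_BC·cos54° = 0 → T_BC = 0.525731·T_AC.
ΣF_y = 0: T_AC·sin72° + T_BC·sin54° = 1550.
Substitute: T_AC·(0.951057 + 0.525731·0.809017) = 1550 → T_AC = 1126.14 ≈ 1126 N.
Then T_BC = 0.525731 × 1126.14 = 592.0 N.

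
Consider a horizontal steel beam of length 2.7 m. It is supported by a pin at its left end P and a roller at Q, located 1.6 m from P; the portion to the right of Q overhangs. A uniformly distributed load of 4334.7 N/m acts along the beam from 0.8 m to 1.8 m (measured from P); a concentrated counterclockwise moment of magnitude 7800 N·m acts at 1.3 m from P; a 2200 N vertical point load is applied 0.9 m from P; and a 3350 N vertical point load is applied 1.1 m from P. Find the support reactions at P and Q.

Resultant of the distributed load: 4334.7 × 1 = 4334.7 N at 1.3 m from P.
Taking moments about P: Q_y·1.6 − (4334.7·1)·1.3 + 7800 − 2200·0.9 − 3350·1.1 = 0 → Q_y = 3500.11/1.6 = 2187.57 ≈ 2188 N.
ΣF_y = 0: P_y + 2187.57 − 4334.7·1 − 2200 − 3350 = 0 → P_y = 7697 N.
ΣF_x = 0: no horizontal applied forces, so P_x = 0.

P_x = 0, P_y = 7697 N, Q_y = 2188 N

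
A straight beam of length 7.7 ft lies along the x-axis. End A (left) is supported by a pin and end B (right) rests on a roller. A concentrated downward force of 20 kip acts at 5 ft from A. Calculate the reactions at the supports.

A_x = 0, A_y = 7.013 kip, B_y = 12.99 kip

Taking moments about A: B_y·7.7 − 20·5 = 0 → B_y = 100/7.7 = 12.987 ≈ 12.99 kip.
ΣF_y = 0: A_y + 12.987 − 20 = 0 → A_y = 7.013 kip.
ΣF_x = 0: no horizontal applied forces, so A_x = 0.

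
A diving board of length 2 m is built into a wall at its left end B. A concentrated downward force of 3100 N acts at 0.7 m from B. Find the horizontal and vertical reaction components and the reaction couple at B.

B_x = 0, B_y = 3100 N, M_B = 2170 N·m

ΣF_x = 0: B_x = 0.
ΣF_y = 0: B_y − 3100 = 0 → B_y = 3100 N.
ΣM about B: M_B − 3100·0.7 = 0 → M_B = 2170 N·m.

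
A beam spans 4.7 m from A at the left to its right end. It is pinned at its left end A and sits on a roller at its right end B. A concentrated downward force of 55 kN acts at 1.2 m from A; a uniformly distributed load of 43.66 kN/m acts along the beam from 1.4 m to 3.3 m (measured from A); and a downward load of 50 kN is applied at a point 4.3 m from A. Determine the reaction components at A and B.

A_x = 0, A_y = 86.69 kN, B_y = 101.3 kN

Resultant of the distributed load: 43.66 × 1.9 = 82.954 kN at 2.35 m from A.
ΣM about A: B_y·4.7 − 55·1.2 − (43.66·1.9)·2.35 − 50·4.3 = 0 → B_y = 475.9419/4.7 = 101.264 ≈ 101.3 kN.
ΣF_y = 0: A_y + 101.264 − 55 − 43.66·1.9 − 50 = 0 → A_y = 86.69 kN.
ΣF_x = 0: no horizontal applied forces, so A_x = 0.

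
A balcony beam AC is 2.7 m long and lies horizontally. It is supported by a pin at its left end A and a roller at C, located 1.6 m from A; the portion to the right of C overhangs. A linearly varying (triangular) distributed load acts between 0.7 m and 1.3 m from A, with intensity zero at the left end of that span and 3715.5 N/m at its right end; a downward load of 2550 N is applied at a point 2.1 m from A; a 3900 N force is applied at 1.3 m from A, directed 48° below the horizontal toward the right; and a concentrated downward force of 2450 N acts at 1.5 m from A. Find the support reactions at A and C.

Resultant of the triangular load: ½ × 3715.5 × 0.6 = 1114.65 N, acting at 1.1 m from A (one-third of the span from the peak).
Moments about A: C_y·1.6 − (½·3715.5·0.6)·1.1 − 2550·2.1 − 3900·sin48°·1.3 − 2450·1.5 = 0 → C_y = 14023.9/1.6 = 8764.94 ≈ 8765 N.
ΣF_y = 0: A_y + 8764.94 − ½·3715.5·0.6 − 2550 − 3900·sin48° − 2450 = 0 → A_y = 248.0 N.
ΣF_x = 0: A_x + 3900·cos48° = 0 → A_x = -2610 N.

A_x = -2610 N, A_y = 248.0 N, C_y = 8765 N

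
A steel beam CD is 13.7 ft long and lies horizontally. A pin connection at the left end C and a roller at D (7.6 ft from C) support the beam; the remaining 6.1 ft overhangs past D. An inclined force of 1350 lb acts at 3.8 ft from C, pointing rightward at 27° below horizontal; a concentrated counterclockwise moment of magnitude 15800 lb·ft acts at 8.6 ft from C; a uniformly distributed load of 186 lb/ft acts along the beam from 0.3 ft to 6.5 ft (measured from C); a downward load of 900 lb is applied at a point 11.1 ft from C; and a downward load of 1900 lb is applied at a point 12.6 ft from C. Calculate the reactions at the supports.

C_x = -1203 lb, C_y = 1358 lb, D_y = 3208 lb

Resultant of the distributed load: 186 × 6.2 = 1153.2 lb at 3.4 ft from C.
Moments about C: D_y·7.6 − 1350·sin27°·3.8 + 15800 − (186·6.2)·3.4 − 900·11.1 − 1900·12.6 = 0 → D_y = 24379.9/7.6 = 3207.88 ≈ 3208 lb.
ΣF_y = 0: C_y + 3207.88 − 1350·sin27° − 186·6.2 − 900 − 1900 = 0 → C_y = 1358 lb.
ΣF_x = 0: C_x + 1350·cos27° = 0 → C_x = -1203 lb.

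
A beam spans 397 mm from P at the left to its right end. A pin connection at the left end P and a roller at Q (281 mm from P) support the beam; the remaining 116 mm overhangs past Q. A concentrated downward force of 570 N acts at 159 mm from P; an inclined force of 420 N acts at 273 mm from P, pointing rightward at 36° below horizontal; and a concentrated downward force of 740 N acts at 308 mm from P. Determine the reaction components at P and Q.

P_x = -339.8 N, P_y = 183.4 N, Q_y = 1373 N

Taking moments about P: Q_y·281 − 570·159 − 420·sin36°·273 − 740·308 = 0 → Q_y = 385945/281 = 1373.47 ≈ 1373 N.
ΣF_y = 0: P_y + 1373.47 − 570 − 420·sin36° − 740 = 0 → P_y = 183.4 N.
ΣF_x = 0: P_x + 420·cos36° = 0 → P_x = -339.8 N.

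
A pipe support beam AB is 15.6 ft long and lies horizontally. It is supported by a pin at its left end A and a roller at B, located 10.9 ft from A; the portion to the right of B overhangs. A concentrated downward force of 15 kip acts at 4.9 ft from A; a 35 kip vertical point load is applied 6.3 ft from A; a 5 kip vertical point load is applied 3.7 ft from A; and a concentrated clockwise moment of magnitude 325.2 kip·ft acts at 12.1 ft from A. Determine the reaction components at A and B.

A_x = 0, A_y = -3.505 kip, B_y = 58.50 kip

ΣM about A: B_y·10.9 − 15·4.9 − 35·6.3 − 5·3.7 − 325.2 = 0 → B_y = 637.7/10.9 = 58.5046 ≈ 58.50 kip.
ΣF_y = 0: A_y + 58.5046 − 15 − 35 − 5 = 0 → A_y = -3.505 kip.
ΣF_x = 0: no horizontal applied forces, so A_x = 0.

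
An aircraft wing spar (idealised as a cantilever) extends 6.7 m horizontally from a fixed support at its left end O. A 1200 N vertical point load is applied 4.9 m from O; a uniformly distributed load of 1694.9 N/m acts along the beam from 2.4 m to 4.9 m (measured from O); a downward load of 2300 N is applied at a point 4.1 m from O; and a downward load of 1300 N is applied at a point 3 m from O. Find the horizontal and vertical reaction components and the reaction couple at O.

O_x = 0, O_y = 9037 N, M_O = 34680 N·m

Resultant of the distributed load: 1694.9 × 2.5 = 4237.25 N at 3.65 m from O.
ΣF_x = 0: O_x = 0.
ΣF_y = 0: O_y − 1200 − 1694.9·2.5 − 2300 − 1300 = 0 → O_y = 9037 N.
ΣM about O: M_O − 1200·4.9 − (1694.9·2.5)·3.65 − 2300·4.1 − 1300·3 = 0 → M_O = 34680 N·m.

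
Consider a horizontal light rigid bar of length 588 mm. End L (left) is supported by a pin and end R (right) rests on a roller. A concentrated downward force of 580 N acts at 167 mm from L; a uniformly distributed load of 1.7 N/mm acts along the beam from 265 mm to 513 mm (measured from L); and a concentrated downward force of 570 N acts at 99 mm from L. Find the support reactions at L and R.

Resultant of the distributed load: 1.7 × 248 = 421.6 N at 389 mm from L.
Taking moments about L: R_y·588 − 580·167 − (1.7·248)·389 − 570·99 = 0 → R_y = 317292.4/588 = 539.613 ≈ 539.6 N.
ΣF_y = 0: L_y + 539.613 − 580 − 1.7·248 − 570 = 0 → L_y = 1032 N.
ΣF_x = 0: no horizontal applied forces, so L_x = 0.

L_x = 0, L_y = 1032 N, R_y = 539.6 N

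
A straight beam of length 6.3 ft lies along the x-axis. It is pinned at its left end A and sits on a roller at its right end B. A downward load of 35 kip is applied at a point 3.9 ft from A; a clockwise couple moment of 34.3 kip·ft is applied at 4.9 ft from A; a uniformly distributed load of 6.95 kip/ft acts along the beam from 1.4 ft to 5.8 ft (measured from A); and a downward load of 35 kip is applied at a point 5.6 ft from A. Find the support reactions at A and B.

Resultant of the distributed load: 6.95 × 4.4 = 30.58 kip at 3.6 ft from A.
Taking moments about A: B_y·6.3 − 35·3.9 − 34.3 − (6.95·4.4)·3.6 − 35·5.6 = 0 → B_y = 476.888/6.3 = 75.6965 ≈ 75.70 kip.
ΣF_y = 0: A_y + 75.6965 − 35 − 6.95·4.4 − 35 = 0 → A_y = 24.88 kip.
ΣF_x = 0: no horizontal applied forces, so A_x = 0.

A_x = 0, A_y = 24.88 kip, B_y = 75.70 kip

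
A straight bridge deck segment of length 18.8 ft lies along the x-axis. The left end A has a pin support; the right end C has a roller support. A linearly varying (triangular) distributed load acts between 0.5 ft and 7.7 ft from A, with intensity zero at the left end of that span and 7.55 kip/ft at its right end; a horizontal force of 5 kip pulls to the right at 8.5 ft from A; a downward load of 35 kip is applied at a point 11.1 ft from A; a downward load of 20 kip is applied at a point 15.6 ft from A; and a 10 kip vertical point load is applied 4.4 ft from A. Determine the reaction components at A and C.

A_x = -5.000 kip, A_y = 44.92 kip, C_y = 47.26 kip

Resultant of the triangular load: ½ × 7.55 × 7.2 = 27.18 kip, acting at 5.3 ft from A (one-third of the span from the peak).
ΣM about A: C_y·18.8 − (½·7.55·7.2)·5.3 − 35·11.1 − 20·15.6 − 10·4.4 = 0 → C_y = 888.554/18.8 = 47.2635 ≈ 47.26 kip.
ΣF_y = 0: A_y + 47.2635 − ½·7.55·7.2 − 35 − 20 − 10 = 0 → A_y = 44.92 kip.
ΣF_x = 0: A_x + 5 = 0 → A_x = -5.000 kip.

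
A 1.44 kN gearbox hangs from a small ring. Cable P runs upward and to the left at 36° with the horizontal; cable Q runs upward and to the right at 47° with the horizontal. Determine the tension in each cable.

T_P = 0.9895 kN, T_Q = 1.174 kN

ΣF_x = 0: −T_P·cos36° + T_Q·cos47° = 0 → T_Q = 1.18624·T_P.
ΣF_y = 0: T_P·sin36° + T_Q·sin47° = 1.44.
Substitute: T_P·(0.587785 + 1.18624·0.731354) = 1.44 → T_P = 0.989455 ≈ 0.9895 kN.
Then T_Q = 1.18624 × 0.989455 = 1.174 kN.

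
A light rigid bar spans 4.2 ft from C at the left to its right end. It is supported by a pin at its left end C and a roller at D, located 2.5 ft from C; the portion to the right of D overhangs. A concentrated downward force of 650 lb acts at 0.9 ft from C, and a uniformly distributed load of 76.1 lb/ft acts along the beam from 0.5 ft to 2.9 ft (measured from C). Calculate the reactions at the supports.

C_x = 0, C_y = 474.4 lb, D_y = 358.2 lb

Resultant of the distributed load: 76.1 × 2.4 = 182.64 lb at 1.7 ft from C.
Taking moments about C: D_y·2.5 − 650·0.9 − (76.1·2.4)·1.7 = 0 → D_y = 895.488/2.5 = 358.195 ≈ 358.2 lb.
ΣF_y = 0: C_y + 358.195 − 650 − 76.1·2.4 = 0 → C_y = 474.4 lb.
ΣF_x = 0: no horizontal applied forces, so C_x = 0.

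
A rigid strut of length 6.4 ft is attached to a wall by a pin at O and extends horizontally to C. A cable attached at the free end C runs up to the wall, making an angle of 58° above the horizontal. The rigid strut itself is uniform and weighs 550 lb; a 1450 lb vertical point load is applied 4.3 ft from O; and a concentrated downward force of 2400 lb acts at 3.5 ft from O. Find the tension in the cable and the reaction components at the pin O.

ΣM about O: T·sin58°·6.4 − 550·3.2 − 1450·4.3 − 2400·3.5 = 0 → T = 16395/(6.4·0.848048) = 3020.72 ≈ 3021 lb.
ΣF_x = 0: O_x − T·cos58° = 0 → O_x = 3020.72 × 0.529919 = 1601 lb.
ΣF_y = 0: O_y + T·sin58° − 550 − 1450 − 2400 = 0 → O_y = 4400 − 3020.72 × 0.848048 = 1838 lb.

T = 3021 lb, O_x = 1601 lb, O_y = 1838 lb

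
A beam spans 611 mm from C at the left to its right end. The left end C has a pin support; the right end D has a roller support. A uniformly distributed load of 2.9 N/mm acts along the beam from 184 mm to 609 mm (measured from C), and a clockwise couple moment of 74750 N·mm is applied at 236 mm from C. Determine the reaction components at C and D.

Resultant of the distributed load: 2.9 × 425 = 1232.5 N at 396.5 mm from C.
ΣM about C: D_y·611 − (2.9·425)·396.5 − 74750 = 0 → D_y = 563436.25/611 = 922.154 ≈ 922.2 N.
ΣF_y = 0: C_y + 922.154 − 2.9·425 = 0 → C_y = 310.3 N.
ΣF_x = 0: no horizontal applied forces, so C_x = 0.

C_x = 0, C_y = 310.3 N, D_y = 922.2 N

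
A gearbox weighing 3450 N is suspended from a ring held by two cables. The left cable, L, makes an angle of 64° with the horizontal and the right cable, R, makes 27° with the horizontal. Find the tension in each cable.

T_L = 3074 N, T_R = 1513 N

ΣF_x = 0: −T_L·cos64° + T_R·cos27° = 0 → T_R = 0.491995·T_L.
ΣF_y = 0: T_L·sin64° + T_R·sin27° = 3450.
Substitute: T_L·(0.898794 + 0.491995·0.45399) = 3450 → T_L = 3074.44 ≈ 3074 N.
Then T_R = 0.491995 × 3074.44 = 1513 N.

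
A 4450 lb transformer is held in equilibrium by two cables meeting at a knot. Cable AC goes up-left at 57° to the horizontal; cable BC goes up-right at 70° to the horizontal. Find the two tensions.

ΣF_x = 0: −T_AC·cos57° + T_BC·cos70° = 0 → T_BC = 1.59242·T_AC.
ΣF_y = 0: T_AC·sin57° + T_BC·sin70° = 4450.
Substitute: T_AC·(0.838671 + 1.59242·0.939693) = 4450 → T_AC = 1905.74 ≈ 1906 lb.
Then T_BC = 1.59242 × 1905.74 = 3035 lb.

T_AC = 1906 lb, T_BC = 3035 lb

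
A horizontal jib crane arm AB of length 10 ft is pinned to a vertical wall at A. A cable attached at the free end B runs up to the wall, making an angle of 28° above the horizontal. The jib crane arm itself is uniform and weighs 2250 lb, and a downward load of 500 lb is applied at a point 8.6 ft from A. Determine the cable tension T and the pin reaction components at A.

T = 3312 lb, A_x = 2925 lb, A_y = 1195 lb

ΣM about A: T·sin28°·10 − 2250·5 − 500·8.6 = 0 → T = 15550/(10·0.469472) = 3312.23 ≈ 3312 lb.
ΣF_x = 0: A_x − T·cos28° = 0 → A_x = 3312.23 × 0.882948 = 2925 lb.
ΣF_y = 0: A_y + T·sin28° − 2250 − 500 = 0 → A_y = 2750 − 3312.23 × 0.469472 = 1195 lb.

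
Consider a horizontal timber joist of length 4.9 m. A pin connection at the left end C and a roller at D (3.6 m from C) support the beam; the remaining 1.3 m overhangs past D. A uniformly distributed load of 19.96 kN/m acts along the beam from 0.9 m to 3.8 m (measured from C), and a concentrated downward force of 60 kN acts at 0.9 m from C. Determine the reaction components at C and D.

C_x = 0, C_y = 65.10 kN, D_y = 52.79 kN

Resultant of the distributed load: 19.96 × 2.9 = 57.884 kN at 2.35 m from C.
Moments about C: D_y·3.6 − (19.96·2.9)·2.35 − 60·0.9 = 0 → D_y = 190.0274/3.6 = 52.7854 ≈ 52.79 kN.
ΣF_y = 0: C_y + 52.7854 − 19.96·2.9 − 60 = 0 → C_y = 65.10 kN.
ΣF_x = 0: no horizontal applied forces, so C_x = 0.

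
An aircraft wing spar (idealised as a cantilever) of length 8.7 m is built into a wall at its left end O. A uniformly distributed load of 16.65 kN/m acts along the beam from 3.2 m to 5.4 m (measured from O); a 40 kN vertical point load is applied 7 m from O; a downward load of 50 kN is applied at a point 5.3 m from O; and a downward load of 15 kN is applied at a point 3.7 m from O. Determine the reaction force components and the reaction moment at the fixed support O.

Resultant of the distributed load: 16.65 × 2.2 = 36.63 kN at 4.3 m from O.
ΣF_x = 0: O_x = 0.
ΣF_y = 0: O_y − 16.65·2.2 − 40 − 50 − 15 = 0 → O_y = 141.6 kN.
ΣM about O: M_O − (16.65·2.2)·4.3 − 40·7 − 50·5.3 − 15·3.7 = 0 → M_O = 758.0 kN·m.

O_x = 0, O_y = 141.6 kN, M_O = 758.0 kN·m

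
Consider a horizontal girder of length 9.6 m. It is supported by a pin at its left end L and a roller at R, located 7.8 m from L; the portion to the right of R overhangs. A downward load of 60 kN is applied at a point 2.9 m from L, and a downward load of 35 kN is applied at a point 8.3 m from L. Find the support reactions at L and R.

ΣM about L: R_y·7.8 − 60·2.9 − 35·8.3 = 0 → R_y = 464.5/7.8 = 59.5513 ≈ 59.55 kN.
ΣF_y = 0: L_y + 59.5513 − 60 − 35 = 0 → L_y = 35.45 kN.
ΣF_x = 0: no horizontal applied forces, so L_x = 0.

L_x = 0, L_y = 35.45 kN, R_y = 59.55 kN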